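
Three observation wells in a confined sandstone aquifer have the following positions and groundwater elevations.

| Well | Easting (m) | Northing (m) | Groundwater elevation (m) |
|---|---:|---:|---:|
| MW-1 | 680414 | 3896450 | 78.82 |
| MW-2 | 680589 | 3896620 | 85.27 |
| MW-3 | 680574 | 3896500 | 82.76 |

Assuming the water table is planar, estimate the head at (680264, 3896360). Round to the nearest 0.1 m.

74.3 m

Taking MW-1 as reference: MW-2−MW-1 = (175, 170, +6.45); MW-3−MW-1 = (160, 50, +3.94).
Determinant of the coordinate differences = 175·50 − 160·170 = -18450.
∂h/∂x = [(+6.45)·50 − (+3.94)·170] / -18450 = +0.01882
∂h/∂y = [175·(+3.94) − 160·(+6.45)] / -18450 = +0.01856
h(680264, 3896360) = 78.82 + (+0.01882)·(-150) + (+0.01856)·(-90) = 78.82 -2.824 -1.671 = 74.326 m.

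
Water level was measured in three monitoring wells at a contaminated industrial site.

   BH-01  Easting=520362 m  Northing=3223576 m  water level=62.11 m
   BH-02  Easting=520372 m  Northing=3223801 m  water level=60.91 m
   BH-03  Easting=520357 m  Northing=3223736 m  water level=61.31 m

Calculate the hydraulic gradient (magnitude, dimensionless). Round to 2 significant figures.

With h = a·x + b·y + c and BH-01 as origin, the differences give:
  10·a + 225·b = -1.20
  (-5)·a + 160·b = -0.80
Eliminate b (×160 and ×225, subtract): 2725·a = -12.000 → a = ∂h/∂x = -0.004404
Back-substitute: b = ∂h/∂y = -0.005138.
|∇h| = √(-0.004404² + -0.005138²) = 0.006767

0.0068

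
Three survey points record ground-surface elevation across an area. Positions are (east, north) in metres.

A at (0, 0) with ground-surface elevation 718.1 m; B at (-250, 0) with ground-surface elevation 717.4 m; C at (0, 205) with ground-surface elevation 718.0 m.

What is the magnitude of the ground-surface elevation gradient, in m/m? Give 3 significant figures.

0.00284 m/m

∂z/∂x = (717.4 − 718.1) / (-250 − 0) = +0.002800
∂z/∂y = (718.0 − 718.1) / (205 − 0) = -0.0004878
|∇f| = √(0.002800² + -0.0004878²) = 0.002842 m/m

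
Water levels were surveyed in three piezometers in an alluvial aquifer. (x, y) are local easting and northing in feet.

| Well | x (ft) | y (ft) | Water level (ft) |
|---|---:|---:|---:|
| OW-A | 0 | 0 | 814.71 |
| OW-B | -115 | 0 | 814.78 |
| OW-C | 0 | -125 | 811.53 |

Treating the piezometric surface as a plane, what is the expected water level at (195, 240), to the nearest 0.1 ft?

820.7 ft

∂h/∂x = (814.78 − 814.71) / (-115 − 0) = -0.0006087
∂h/∂y = (811.53 − 814.71) / (-125 − 0) = +0.02544
h(195, 240) = 814.71 + (-0.0006087)·(195) + (+0.02544)·(240) = 814.71 -0.119 +6.106 = 820.697 ft.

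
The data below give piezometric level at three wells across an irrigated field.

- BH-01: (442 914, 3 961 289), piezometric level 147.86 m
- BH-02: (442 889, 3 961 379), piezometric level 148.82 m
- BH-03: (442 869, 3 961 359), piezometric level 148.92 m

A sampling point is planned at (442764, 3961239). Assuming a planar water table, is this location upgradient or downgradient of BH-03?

Differences from BH-01: to BH-02 (Δx, Δy, Δh) = (-25, 90, +0.96); to BH-03 = (-45, 70, +1.06).
Determinant of the coordinate differences = (-25)·70 − (-45)·90 = 2300.
∂h/∂x = [(+0.96)·70 − (+1.06)·90] / 2300 = -0.01226
∂h/∂y = [(-25)·(+1.06) − (-45)·(+0.96)] / 2300 = +0.007261
Head at (442764, 3961239) = 147.86 + (-0.01226)·(-150) + (+0.007261)·(-50) = 149.34 m.
That is higher than the 148.92 m at BH-03, so the point is upgradient.

upgradient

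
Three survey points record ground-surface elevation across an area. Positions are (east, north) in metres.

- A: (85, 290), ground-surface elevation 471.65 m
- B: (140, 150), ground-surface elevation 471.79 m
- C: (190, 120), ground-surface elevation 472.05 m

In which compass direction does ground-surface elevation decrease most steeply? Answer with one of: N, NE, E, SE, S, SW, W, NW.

With z = a·x + b·y + c and A as origin, the differences give:
  55·a + (-140)·b = +0.14
  105·a + (-170)·b = +0.40
Eliminate b (×(-170) and ×(-140), subtract): 5350·a = 32.200 → a = ∂z/∂x = +0.006019
Back-substitute: b = ∂z/∂y = +0.001364.
Steepest decrease is along −∇f = (-0.006019 E, -0.001364 N) → west.

W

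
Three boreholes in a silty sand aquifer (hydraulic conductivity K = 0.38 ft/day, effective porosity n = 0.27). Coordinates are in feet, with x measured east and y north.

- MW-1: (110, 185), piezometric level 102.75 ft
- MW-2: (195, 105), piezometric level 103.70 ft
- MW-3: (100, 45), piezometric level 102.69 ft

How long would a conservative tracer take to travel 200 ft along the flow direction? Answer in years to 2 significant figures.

36 years

With h = a·x + b·y + c and MW-1 as origin, the differences give:
  85·a + (-80)·b = +0.95
  (-10)·a + (-140)·b = -0.06
Eliminate b (×(-140) and ×(-80), subtract): -12700·a = -137.800 → a = ∂h/∂x = +0.01085
Back-substitute: b = ∂h/∂y = -0.0003465.
|∇h| = √(0.01085² + -0.0003465²) = 0.01086
Seepage velocity v = K·i/n = 0.38 × 0.01086 / 0.27 = 0.01528 ft/day.
t = 200 / 0.01528 = 1.309e+04 days = 35.8 years.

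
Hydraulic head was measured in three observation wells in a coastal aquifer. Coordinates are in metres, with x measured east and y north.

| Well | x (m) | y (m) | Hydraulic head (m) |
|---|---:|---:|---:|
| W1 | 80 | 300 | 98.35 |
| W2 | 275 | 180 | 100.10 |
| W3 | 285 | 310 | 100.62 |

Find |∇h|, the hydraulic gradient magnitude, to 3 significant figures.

With h = a·x + b·y + c and W1 as origin, the differences give:
  195·a + (-120)·b = +1.75
  205·a + 10·b = +2.27
Eliminate b (×10 and ×(-120), subtract): 26550·a = 289.900 → a = ∂h/∂x = +0.01092
Back-substitute: b = ∂h/∂y = +0.003160.
|∇h| = √(0.01092² + 0.003160²) = 0.01137

0.0114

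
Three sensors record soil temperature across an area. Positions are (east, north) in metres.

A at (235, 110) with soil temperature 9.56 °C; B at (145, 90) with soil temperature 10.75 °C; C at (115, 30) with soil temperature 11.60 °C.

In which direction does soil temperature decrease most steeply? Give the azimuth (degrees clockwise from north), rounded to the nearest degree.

053°

Three-point gradient (reference A): Δ to B = (-90, -20, +1.19), Δ to C = (-120, -80, +2.04).
∂T/∂x = -0.01133, ∂T/∂y = -0.008500 (det = 4800).
Steepest decrease is along −∇f: components (+0.01133 E, +0.008500 N).
Azimuth = atan2(+0.01133, +0.008500) = 53.1° ≈ 053°.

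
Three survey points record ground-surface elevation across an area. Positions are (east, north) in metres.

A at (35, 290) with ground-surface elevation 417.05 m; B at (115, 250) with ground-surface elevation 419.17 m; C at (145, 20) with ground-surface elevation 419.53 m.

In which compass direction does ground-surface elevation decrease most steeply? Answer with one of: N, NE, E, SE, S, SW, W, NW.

Taking A as reference: B−A = (80, -40, +2.12); C−A = (110, -270, +2.48).
Solve a·Δx + b·Δy = Δz: det = 80·(-270) − 110·(-40) = -17200.
∂z/∂x = [(+2.12)·(-270) − (+2.48)·(-40)] / -17200 = +0.02751
∂z/∂y = [80·(+2.48) − 110·(+2.12)] / -17200 = +0.002023
Steepest decrease is along −∇f = (-0.02751 E, -0.002023 N) → west.

W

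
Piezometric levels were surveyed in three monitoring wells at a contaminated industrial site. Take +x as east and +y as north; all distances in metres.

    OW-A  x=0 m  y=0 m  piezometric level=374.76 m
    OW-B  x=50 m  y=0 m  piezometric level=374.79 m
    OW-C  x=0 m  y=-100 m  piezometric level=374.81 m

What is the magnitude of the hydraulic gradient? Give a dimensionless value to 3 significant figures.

0.000781

∂h/∂x = (374.79 − 374.76) / (50 − 0) = +0.0006000
∂h/∂y = (374.81 − 374.76) / (-100 − 0) = -0.0005000
|∇h| = √(0.0006000² + -0.0005000²) = 0.000781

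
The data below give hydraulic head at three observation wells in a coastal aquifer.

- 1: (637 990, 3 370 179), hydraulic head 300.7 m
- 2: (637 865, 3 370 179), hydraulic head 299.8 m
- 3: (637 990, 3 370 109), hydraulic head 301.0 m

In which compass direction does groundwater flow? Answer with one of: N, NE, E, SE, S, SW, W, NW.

∂h/∂x = (299.8 − 300.7) / (637865 − 637990) = +0.007200
∂h/∂y = (301.0 − 300.7) / (3370109 − 3370179) = -0.004286
Flow = −∇h = (-0.007200 east, +0.004286 north), which points northwest.

NW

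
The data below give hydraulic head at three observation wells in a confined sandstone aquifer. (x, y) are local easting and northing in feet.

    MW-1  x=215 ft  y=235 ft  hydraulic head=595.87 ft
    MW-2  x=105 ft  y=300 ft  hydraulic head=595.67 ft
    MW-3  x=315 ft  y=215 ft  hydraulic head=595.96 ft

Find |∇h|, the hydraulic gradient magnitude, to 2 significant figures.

Three-point gradient (reference MW-1): Δ to MW-2 = (-110, 65, -0.20), Δ to MW-3 = (100, -20, +0.09).
∂h/∂x = +0.0004302, ∂h/∂y = -0.002349 (det = -4300).
|∇h| = √(0.0004302² + -0.002349²) = 0.002388

0.0024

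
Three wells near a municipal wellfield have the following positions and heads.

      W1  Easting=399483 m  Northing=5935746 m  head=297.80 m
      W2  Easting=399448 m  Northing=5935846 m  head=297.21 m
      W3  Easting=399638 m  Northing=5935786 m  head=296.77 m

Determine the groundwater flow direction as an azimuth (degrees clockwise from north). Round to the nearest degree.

Differences from W1: to W2 (Δx, Δy, Δh) = (-35, 100, -0.59); to W3 = (155, 40, -1.03).
Solve a·Δx + b·Δy = Δh: det = (-35)·40 − 155·100 = -16900.
∂h/∂x = [(-0.59)·40 − (-1.03)·100] / -16900 = -0.004698
∂h/∂y = [(-35)·(-1.03) − 155·(-0.59)] / -16900 = -0.007544
Flow direction (−∇h) has components (+0.004698 E, +0.007544 N).
Azimuth = atan2(E, N) = atan2(+0.004698, +0.007544) = 31.9° ≈ 032°.

032°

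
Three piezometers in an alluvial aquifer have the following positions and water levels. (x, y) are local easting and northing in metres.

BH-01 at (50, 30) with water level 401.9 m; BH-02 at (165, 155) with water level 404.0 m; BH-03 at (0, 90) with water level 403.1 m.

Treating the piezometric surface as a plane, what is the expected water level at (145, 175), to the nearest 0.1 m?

404.4 m

Three-point gradient (reference BH-01): Δ to BH-02 = (115, 125, +2.1), Δ to BH-03 = (-50, 60, +1.2).
∂h/∂x = -0.001825, ∂h/∂y = +0.01848 (det = 13150).
h(145, 175) = 401.9 + (-0.001825)·(95) + (+0.01848)·(145) = 401.9 -0.173 +2.679 = 404.406 m.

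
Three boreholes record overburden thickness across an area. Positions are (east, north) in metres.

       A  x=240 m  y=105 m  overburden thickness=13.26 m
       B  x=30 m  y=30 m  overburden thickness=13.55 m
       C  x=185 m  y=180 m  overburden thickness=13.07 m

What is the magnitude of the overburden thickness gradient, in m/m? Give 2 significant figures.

0.0028 m/m

Taking A as reference: B−A = (-210, -75, +0.29); C−A = (-55, 75, -0.19).
Determinant of the coordinate differences = (-210)·75 − (-55)·(-75) = -19875.
∂d/∂x = [(+0.29)·75 − (-0.19)·(-75)] / -19875 = -0.0003774
∂d/∂y = [(-210)·(-0.19) − (-55)·(+0.29)] / -19875 = -0.002810
|∇f| = √(-0.0003774² + -0.002810²) = 0.002835 m/m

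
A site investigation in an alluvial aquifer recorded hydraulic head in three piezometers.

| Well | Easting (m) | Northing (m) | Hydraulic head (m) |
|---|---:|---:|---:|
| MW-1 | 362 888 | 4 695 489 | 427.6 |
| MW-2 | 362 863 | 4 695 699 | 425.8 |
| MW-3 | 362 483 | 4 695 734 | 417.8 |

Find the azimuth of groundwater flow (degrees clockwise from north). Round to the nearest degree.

With h = a·x + b·y + c and MW-1 as origin, the differences give:
  (-25)·a + 210·b = -1.8
  (-405)·a + 245·b = -9.8
Eliminate b (×245 and ×210, subtract): 78925·a = 1617.00 → a = ∂h/∂x = +0.02049
Back-substitute: b = ∂h/∂y = -0.006132.
Flow direction (−∇h) has components (-0.02049 E, +0.006132 N).
Azimuth = atan2(E, N) = atan2(-0.02049, +0.006132) = 286.7° ≈ 287°.

287°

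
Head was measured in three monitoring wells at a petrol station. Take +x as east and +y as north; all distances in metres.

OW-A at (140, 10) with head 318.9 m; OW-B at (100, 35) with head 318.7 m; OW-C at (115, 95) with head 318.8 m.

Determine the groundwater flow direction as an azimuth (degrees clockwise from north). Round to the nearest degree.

266°

Differences from OW-A: to OW-B (Δx, Δy, Δh) = (-40, 25, -0.2); to OW-C = (-25, 85, -0.1).
Determinant of the coordinate differences = (-40)·85 − (-25)·25 = -2775.
∂h/∂x = [(-0.2)·85 − (-0.1)·25] / -2775 = +0.005225
∂h/∂y = [(-40)·(-0.1) − (-25)·(-0.2)] / -2775 = +0.0003604
Flow direction (−∇h) has components (-0.005225 E, -0.0003604 N).
Azimuth = atan2(E, N) = atan2(-0.005225, -0.0003604) = 266.1° ≈ 266°.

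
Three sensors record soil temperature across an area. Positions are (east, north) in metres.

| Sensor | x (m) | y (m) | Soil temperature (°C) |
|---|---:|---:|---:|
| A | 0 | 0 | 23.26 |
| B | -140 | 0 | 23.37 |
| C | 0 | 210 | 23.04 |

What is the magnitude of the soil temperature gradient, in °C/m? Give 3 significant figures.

∂T/∂x = (23.37 − 23.26) / (-140 − 0) = -0.0007857
∂T/∂y = (23.04 − 23.26) / (210 − 0) = -0.001048
|∇f| = √(-0.0007857² + -0.001048²) = 0.00131 °C/m

0.00131 °C/m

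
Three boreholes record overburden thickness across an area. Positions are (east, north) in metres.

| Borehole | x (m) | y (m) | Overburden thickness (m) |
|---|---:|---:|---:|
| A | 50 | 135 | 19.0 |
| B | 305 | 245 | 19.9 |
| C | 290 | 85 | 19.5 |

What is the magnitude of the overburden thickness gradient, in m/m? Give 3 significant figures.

0.00341 m/m

Taking A as reference: B−A = (255, 110, +0.9); C−A = (240, -50, +0.5).
Determinant of the coordinate differences = 255·(-50) − 240·110 = -39150.
∂d/∂x = [(+0.9)·(-50) − (+0.5)·110] / -39150 = +0.002554
∂d/∂y = [255·(+0.5) − 240·(+0.9)] / -39150 = +0.002261
|∇f| = √(0.002554² + 0.002261²) = 0.003411 m/m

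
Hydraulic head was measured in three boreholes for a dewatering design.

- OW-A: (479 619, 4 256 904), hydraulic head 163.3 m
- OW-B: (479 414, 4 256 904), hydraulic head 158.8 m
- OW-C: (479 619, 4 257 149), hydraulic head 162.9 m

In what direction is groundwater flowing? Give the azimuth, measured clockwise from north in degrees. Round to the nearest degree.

∂h/∂x = (158.8 − 163.3) / (479414 − 479619) = +0.02195
∂h/∂y = (162.9 − 163.3) / (4257149 − 4256904) = -0.001633
Flow direction (−∇h) has components (-0.02195 E, +0.001633 N).
Azimuth = atan2(E, N) = atan2(-0.02195, +0.001633) = 274.3° ≈ 274°.

274°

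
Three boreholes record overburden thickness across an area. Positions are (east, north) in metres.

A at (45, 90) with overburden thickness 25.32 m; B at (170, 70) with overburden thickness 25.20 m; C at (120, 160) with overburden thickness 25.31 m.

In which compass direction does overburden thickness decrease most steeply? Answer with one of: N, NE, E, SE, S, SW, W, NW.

Differences from A: to B (Δx, Δy, Δh) = (125, -20, -0.12); to C = (75, 70, -0.01).
Determinant of the coordinate differences = 125·70 − 75·(-20) = 10250.
∂d/∂x = [(-0.12)·70 − (-0.01)·(-20)] / 10250 = -0.0008390
∂d/∂y = [125·(-0.01) − 75·(-0.12)] / 10250 = +0.0007561
Steepest decrease is along −∇f = (+0.0008390 E, -0.0007561 N) → southeast.

SE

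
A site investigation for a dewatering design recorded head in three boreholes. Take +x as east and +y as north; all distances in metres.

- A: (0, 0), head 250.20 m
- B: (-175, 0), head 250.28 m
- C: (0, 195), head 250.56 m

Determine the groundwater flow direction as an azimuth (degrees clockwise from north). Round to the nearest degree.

166°

∂h/∂x = (250.28 − 250.20) / (-175 − 0) = -0.0004571
∂h/∂y = (250.56 − 250.20) / (195 − 0) = +0.001846
Flow direction (−∇h) has components (+0.0004571 E, -0.001846 N).
Azimuth = atan2(E, N) = atan2(+0.0004571, -0.001846) = 166.1° ≈ 166°.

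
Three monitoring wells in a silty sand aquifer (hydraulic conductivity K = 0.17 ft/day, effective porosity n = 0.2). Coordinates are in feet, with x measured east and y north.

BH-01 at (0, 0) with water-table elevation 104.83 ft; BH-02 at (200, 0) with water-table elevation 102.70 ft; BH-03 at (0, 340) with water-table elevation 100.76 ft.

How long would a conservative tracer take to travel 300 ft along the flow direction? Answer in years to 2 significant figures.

60 years

∂h/∂x = (102.70 − 104.83) / (200 − 0) = -0.01065
∂h/∂y = (100.76 − 104.83) / (340 − 0) = -0.01197
|∇h| = √(-0.01065² + -0.01197²) = 0.01602
Seepage velocity v = K·i/n = 0.17 × 0.01602 / 0.2 = 0.01362 ft/day.
t = 300 / 0.01362 = 2.203e+04 days = 60.3 years.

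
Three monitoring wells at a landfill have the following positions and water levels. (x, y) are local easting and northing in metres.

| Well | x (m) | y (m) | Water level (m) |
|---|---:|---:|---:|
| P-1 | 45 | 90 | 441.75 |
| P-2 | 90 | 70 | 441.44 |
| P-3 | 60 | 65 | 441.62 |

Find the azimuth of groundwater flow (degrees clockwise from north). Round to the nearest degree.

Differences from P-1: to P-2 (Δx, Δy, Δh) = (45, -20, -0.31); to P-3 = (15, -25, -0.13).
Solve a·Δx + b·Δy = Δh: det = 45·(-25) − 15·(-20) = -825.
∂h/∂x = [(-0.31)·(-25) − (-0.13)·(-20)] / -825 = -0.006242
∂h/∂y = [45·(-0.13) − 15·(-0.31)] / -825 = +0.001455
Flow direction (−∇h) has components (+0.006242 E, -0.001455 N).
Azimuth = atan2(E, N) = atan2(+0.006242, -0.001455) = 103.1° ≈ 103°.

103°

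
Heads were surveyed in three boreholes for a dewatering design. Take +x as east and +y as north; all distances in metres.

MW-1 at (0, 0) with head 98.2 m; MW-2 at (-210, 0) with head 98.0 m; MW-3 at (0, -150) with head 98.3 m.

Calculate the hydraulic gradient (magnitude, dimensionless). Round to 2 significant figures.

0.0012

∂h/∂x = (98.0 − 98.2) / (-210 − 0) = +0.0009524
∂h/∂y = (98.3 − 98.2) / (-150 − 0) = -0.0006667
|∇h| = √(0.0009524² + -0.0006667²) = 0.001163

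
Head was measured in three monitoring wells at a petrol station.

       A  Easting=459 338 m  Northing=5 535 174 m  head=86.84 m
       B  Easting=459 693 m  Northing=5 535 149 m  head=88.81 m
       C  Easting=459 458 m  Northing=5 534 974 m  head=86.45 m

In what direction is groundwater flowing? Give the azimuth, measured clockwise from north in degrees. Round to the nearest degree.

Taking A as reference: B−A = (355, -25, +1.97); C−A = (120, -200, -0.39).
Determinant of the coordinate differences = 355·(-200) − 120·(-25) = -68000.
∂h/∂x = [(+1.97)·(-200) − (-0.39)·(-25)] / -68000 = +0.005937
∂h/∂y = [355·(-0.39) − 120·(+1.97)] / -68000 = +0.005513
Flow direction (−∇h) has components (-0.005937 E, -0.005513 N).
Azimuth = atan2(E, N) = atan2(-0.005937, -0.005513) = 227.1° ≈ 227°.

227°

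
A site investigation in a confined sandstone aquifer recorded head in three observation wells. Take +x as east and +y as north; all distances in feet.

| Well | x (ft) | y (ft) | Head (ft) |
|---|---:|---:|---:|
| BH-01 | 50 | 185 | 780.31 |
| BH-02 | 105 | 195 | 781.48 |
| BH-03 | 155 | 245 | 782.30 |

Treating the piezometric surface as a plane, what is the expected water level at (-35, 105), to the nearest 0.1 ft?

778.9 ft

With h = a·x + b·y + c and BH-01 as origin, the differences give:
  55·a + 10·b = +1.17
  105·a + 60·b = +1.99
Eliminate b (×60 and ×10, subtract): 2250·a = 50.300 → a = ∂h/∂x = +0.02236
Back-substitute: b = ∂h/∂y = -0.005956.
h(-35, 105) = 780.31 + (+0.02236)·(-85) + (-0.005956)·(-80) = 780.31 -1.900 +0.476 = 778.886 ft.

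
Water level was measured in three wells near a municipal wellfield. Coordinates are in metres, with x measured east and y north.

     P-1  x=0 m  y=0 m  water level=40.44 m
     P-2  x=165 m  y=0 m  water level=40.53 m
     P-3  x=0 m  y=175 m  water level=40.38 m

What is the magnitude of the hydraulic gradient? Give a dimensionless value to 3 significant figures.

0.000644

∂h/∂x = (40.53 − 40.44) / (165 − 0) = +0.0005455
∂h/∂y = (40.38 − 40.44) / (175 − 0) = -0.0003429
|∇h| = √(0.0005455² + -0.0003429²) = 0.0006443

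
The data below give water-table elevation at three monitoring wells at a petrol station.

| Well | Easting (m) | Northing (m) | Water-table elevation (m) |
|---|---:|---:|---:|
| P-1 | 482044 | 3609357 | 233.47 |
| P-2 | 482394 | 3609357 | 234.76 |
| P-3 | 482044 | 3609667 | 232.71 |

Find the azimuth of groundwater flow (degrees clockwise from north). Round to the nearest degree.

304°

∂h/∂x = (234.76 − 233.47) / (482394 − 482044) = +0.003686
∂h/∂y = (232.71 − 233.47) / (3609667 − 3609357) = -0.002452
Flow direction (−∇h) has components (-0.003686 E, +0.002452 N).
Azimuth = atan2(E, N) = atan2(-0.003686, +0.002452) = 303.6° ≈ 304°.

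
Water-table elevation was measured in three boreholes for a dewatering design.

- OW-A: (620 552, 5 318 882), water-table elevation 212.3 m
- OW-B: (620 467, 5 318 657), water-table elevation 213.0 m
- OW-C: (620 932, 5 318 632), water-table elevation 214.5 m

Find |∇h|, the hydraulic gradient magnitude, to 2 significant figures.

0.0052

Three-point gradient (reference OW-A): Δ to OW-B = (-85, -225, +0.7), Δ to OW-C = (380, -250, +2.2).
∂h/∂x = +0.002998, ∂h/∂y = -0.004244 (det = 106750).
|∇h| = √(0.002998² + -0.004244²) = 0.005196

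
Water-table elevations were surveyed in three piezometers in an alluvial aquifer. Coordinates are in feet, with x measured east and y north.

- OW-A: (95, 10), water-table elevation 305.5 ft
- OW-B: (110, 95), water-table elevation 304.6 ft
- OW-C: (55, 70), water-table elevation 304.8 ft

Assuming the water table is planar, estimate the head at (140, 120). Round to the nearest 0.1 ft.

With h = a·x + b·y + c and OW-A as origin, the differences give:
  15·a + 85·b = -0.9
  (-40)·a + 60·b = -0.7
Eliminate b (×60 and ×85, subtract): 4300·a = 5.50 → a = ∂h/∂x = +0.001279
Back-substitute: b = ∂h/∂y = -0.01081.
h(140, 120) = 305.5 + (+0.001279)·(45) + (-0.01081)·(110) = 305.5 +0.058 -1.190 = 304.368 ft.

304.4 ft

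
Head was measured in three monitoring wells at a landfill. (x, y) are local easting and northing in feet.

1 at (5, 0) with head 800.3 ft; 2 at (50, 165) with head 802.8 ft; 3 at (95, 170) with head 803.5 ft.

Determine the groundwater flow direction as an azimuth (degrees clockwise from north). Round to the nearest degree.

Three-point gradient (reference 1): Δ to 2 = (45, 165, +2.5), Δ to 3 = (90, 170, +3.2).
∂h/∂x = +0.01431, ∂h/∂y = +0.01125 (det = -7200).
Flow direction (−∇h) has components (-0.01431 E, -0.01125 N).
Azimuth = atan2(E, N) = atan2(-0.01431, -0.01125) = 231.8° ≈ 232°.

232°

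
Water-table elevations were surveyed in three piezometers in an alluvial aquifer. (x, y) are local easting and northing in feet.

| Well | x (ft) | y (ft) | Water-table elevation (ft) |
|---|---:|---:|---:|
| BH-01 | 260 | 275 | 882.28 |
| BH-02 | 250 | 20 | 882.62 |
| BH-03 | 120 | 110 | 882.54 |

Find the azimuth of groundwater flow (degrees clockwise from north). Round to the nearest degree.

013°

Three-point gradient (reference BH-01): Δ to BH-02 = (-10, -255, +0.34), Δ to BH-03 = (-140, -165, +0.26).
∂h/∂x = -0.0002996, ∂h/∂y = -0.001322 (det = -34050).
Flow direction (−∇h) has components (+0.0002996 E, +0.001322 N).
Azimuth = atan2(E, N) = atan2(+0.0002996, +0.001322) = 12.8° ≈ 013°.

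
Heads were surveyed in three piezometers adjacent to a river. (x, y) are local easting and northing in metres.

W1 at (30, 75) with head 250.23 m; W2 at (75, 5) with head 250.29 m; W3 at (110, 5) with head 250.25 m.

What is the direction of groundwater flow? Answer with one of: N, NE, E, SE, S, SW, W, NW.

Differences from W1: to W2 (Δx, Δy, Δh) = (45, -70, +0.06); to W3 = (80, -70, +0.02).
Solve a·Δx + b·Δy = Δh: det = 45·(-70) − 80·(-70) = 2450.
∂h/∂x = [(+0.06)·(-70) − (+0.02)·(-70)] / 2450 = -0.001143
∂h/∂y = [45·(+0.02) − 80·(+0.06)] / 2450 = -0.001592
Flow = −∇h = (+0.001143 east, +0.001592 north), which points northeast.

NE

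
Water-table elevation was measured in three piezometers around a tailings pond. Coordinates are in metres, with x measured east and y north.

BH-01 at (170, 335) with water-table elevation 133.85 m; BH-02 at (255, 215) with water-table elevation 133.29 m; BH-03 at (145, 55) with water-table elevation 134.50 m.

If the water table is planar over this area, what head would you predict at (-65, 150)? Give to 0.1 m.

Taking BH-01 as reference: BH-02−BH-01 = (85, -120, -0.56); BH-03−BH-01 = (-25, -280, +0.65).
Determinant of the coordinate differences = 85·(-280) − (-25)·(-120) = -26800.
∂h/∂x = [(-0.56)·(-280) − (+0.65)·(-120)] / -26800 = -0.008761
∂h/∂y = [85·(+0.65) − (-25)·(-0.56)] / -26800 = -0.001539
h(-65, 150) = 133.85 + (-0.008761)·(-235) + (-0.001539)·(-185) = 133.85 +2.059 +0.285 = 136.194 m.

136.2 m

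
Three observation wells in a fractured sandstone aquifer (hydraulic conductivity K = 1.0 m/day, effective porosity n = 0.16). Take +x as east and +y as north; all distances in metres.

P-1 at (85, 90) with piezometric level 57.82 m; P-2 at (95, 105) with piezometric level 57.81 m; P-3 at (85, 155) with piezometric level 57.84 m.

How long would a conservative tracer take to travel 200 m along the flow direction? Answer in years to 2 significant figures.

59 years

Differences from P-1: to P-2 (Δx, Δy, Δh) = (10, 15, -0.01); to P-3 = (0, 65, +0.02).
Solve a·Δx + b·Δy = Δh: det = 10·65 − 0·15 = 650.
∂h/∂x = [(-0.01)·65 − (+0.02)·15] / 650 = -0.001462
∂h/∂y = [10·(+0.02) − 0·(-0.01)] / 650 = +0.0003077
|∇h| = √(-0.001462² + 0.0003077²) = 0.001494
Seepage velocity v = K·i/n = 1.0 × 0.001494 / 0.16 = 0.009338 m/day.
t = 200 / 0.009338 = 2.142e+04 days = 58.6 years.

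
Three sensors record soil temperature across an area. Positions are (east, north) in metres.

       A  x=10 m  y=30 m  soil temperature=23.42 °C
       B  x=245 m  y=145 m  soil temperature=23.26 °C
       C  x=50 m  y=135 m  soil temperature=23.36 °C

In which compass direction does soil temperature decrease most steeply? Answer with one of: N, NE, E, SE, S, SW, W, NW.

Differences from A: to B (Δx, Δy, Δh) = (235, 115, -0.16); to C = (40, 105, -0.06).
Solve a·Δx + b·Δy = ΔT: det = 235·105 − 40·115 = 20075.
∂T/∂x = [(-0.16)·105 − (-0.06)·115] / 20075 = -0.0004932
∂T/∂y = [235·(-0.06) − 40·(-0.16)] / 20075 = -0.0003836
Steepest decrease is along −∇f = (+0.0004932 E, +0.0003836 N) → northeast.

NE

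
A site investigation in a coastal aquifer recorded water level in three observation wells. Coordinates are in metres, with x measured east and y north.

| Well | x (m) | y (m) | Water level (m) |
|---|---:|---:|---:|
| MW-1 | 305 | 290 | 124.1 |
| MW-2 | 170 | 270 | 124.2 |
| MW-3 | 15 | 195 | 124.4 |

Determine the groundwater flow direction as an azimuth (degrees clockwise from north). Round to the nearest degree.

017°

Taking MW-1 as reference: MW-2−MW-1 = (-135, -20, +0.1); MW-3−MW-1 = (-290, -95, +0.3).
Determinant of the coordinate differences = (-135)·(-95) − (-290)·(-20) = 7025.
∂h/∂x = [(+0.1)·(-95) − (+0.3)·(-20)] / 7025 = -0.0004982
∂h/∂y = [(-135)·(+0.3) − (-290)·(+0.1)] / 7025 = -0.001637
Flow direction (−∇h) has components (+0.0004982 E, +0.001637 N).
Azimuth = atan2(E, N) = atan2(+0.0004982, +0.001637) = 16.9° ≈ 017°.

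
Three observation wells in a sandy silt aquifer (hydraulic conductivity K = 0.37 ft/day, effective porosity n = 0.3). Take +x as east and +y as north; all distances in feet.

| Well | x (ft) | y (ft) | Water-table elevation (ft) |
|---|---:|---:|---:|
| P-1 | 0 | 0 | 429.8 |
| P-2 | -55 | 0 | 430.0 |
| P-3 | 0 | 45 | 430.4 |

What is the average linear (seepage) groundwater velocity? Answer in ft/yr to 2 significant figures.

∂h/∂x = (430.0 − 429.8) / (-55 − 0) = -0.003636
∂h/∂y = (430.4 − 429.8) / (45 − 0) = +0.01333
|∇h| = √(-0.003636² + 0.01333²) = 0.01382
Seepage velocity v = K·i/n = 0.37 × 0.01382 / 0.3 = 0.01704 ft/day = 6.224 ft/yr.

6.2 ft/yr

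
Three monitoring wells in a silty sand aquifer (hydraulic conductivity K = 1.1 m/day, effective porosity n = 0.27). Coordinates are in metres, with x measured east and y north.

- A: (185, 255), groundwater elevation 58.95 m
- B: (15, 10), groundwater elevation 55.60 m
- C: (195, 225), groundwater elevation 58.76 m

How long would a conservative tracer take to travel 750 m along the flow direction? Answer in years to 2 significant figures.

45 years

With h = a·x + b·y + c and A as origin, the differences give:
  (-170)·a + (-245)·b = -3.35
  10·a + (-30)·b = -0.19
Eliminate b (×(-30) and ×(-245), subtract): 7550·a = 53.950 → a = ∂h/∂x = +0.007146
Back-substitute: b = ∂h/∂y = +0.008715.
|∇h| = √(0.007146² + 0.008715²) = 0.01127
Seepage velocity v = K·i/n = 1.1 × 0.01127 / 0.27 = 0.04591 m/day.
t = 750 / 0.04591 = 1.634e+04 days = 44.7 years.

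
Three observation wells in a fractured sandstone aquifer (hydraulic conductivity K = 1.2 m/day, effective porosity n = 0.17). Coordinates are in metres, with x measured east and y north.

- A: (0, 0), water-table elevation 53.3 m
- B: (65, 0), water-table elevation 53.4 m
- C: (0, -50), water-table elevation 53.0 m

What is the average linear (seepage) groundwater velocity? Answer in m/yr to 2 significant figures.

∂h/∂x = (53.4 − 53.3) / (65 − 0) = +0.001538
∂h/∂y = (53.0 − 53.3) / (-50 − 0) = +0.006000
|∇h| = √(0.001538² + 0.006000²) = 0.006194
Seepage velocity v = K·i/n = 1.2 × 0.006194 / 0.17 = 0.04372 m/day = 15.97 m/yr.

16 m/yr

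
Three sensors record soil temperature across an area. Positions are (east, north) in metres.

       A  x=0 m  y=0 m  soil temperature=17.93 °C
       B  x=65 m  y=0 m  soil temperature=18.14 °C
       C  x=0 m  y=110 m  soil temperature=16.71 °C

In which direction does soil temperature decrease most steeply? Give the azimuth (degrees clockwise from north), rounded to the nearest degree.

∂T/∂x = (18.14 − 17.93) / (65 − 0) = +0.003231
∂T/∂y = (16.71 − 17.93) / (110 − 0) = -0.01109
Steepest decrease is along −∇f: components (-0.003231 E, +0.01109 N).
Azimuth = atan2(-0.003231, +0.01109) = 343.8° ≈ 344°.

344°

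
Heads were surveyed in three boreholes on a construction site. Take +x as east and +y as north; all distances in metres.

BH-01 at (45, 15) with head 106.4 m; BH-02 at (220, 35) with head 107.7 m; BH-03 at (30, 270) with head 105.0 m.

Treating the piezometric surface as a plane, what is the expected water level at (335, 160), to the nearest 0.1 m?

108.0 m

With h = a·x + b·y + c and BH-01 as origin, the differences give:
  175·a + 20·b = +1.3
  (-15)·a + 255·b = -1.4
Eliminate b (×255 and ×20, subtract): 44925·a = 359.50 → a = ∂h/∂x = +0.008002
Back-substitute: b = ∂h/∂y = -0.005019.
h(335, 160) = 106.4 + (+0.008002)·(290) + (-0.005019)·(145) = 106.4 +2.321 -0.728 = 107.993 m.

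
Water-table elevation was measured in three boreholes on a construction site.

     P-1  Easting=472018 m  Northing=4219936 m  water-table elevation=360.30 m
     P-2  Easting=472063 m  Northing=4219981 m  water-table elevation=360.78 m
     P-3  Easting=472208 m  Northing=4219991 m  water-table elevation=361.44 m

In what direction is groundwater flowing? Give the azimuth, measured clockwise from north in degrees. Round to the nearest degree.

With h = a·x + b·y + c and P-1 as origin, the differences give:
  45·a + 45·b = +0.48
  190·a + 55·b = +1.14
Eliminate b (×55 and ×45, subtract): -6075·a = -24.900 → a = ∂h/∂x = +0.004099
Back-substitute: b = ∂h/∂y = +0.006568.
Flow direction (−∇h) has components (-0.004099 E, -0.006568 N).
Azimuth = atan2(E, N) = atan2(-0.004099, -0.006568) = 212.0° ≈ 212°.

212°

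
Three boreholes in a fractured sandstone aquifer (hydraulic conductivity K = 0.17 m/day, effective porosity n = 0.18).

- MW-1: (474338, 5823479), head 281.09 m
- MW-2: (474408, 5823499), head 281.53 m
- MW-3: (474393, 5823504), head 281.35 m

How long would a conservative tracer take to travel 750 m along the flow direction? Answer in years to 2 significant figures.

Three-point gradient (reference MW-1): Δ to MW-2 = (70, 20, +0.44), Δ to MW-3 = (55, 25, +0.26).
∂h/∂x = +0.008923, ∂h/∂y = -0.009231 (det = 650).
|∇h| = √(0.008923² + -0.009231²) = 0.01284
Seepage velocity v = K·i/n = 0.17 × 0.01284 / 0.18 = 0.01213 m/day.
t = 750 / 0.01213 = 6.183e+04 days = 169 years.

170 years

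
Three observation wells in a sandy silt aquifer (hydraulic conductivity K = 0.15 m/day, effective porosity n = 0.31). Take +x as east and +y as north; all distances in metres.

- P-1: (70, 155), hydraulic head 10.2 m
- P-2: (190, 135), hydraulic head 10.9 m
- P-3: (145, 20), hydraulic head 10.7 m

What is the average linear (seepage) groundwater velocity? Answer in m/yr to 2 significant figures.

Differences from P-1: to P-2 (Δx, Δy, Δh) = (120, -20, +0.7); to P-3 = (75, -135, +0.5).
Determinant of the coordinate differences = 120·(-135) − 75·(-20) = -14700.
∂h/∂x = [(+0.7)·(-135) − (+0.5)·(-20)] / -14700 = +0.005748
∂h/∂y = [120·(+0.5) − 75·(+0.7)] / -14700 = -0.0005102
|∇h| = √(0.005748² + -0.0005102²) = 0.005771
Seepage velocity v = K·i/n = 0.15 × 0.005771 / 0.31 = 0.002792 m/day = 1.02 m/yr.

1.0 m/yr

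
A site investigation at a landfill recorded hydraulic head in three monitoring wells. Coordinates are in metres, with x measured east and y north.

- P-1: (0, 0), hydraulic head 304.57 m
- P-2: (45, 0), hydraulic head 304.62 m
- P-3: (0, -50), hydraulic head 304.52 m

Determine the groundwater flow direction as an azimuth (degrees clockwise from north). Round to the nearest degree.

∂h/∂x = (304.62 − 304.57) / (45 − 0) = +0.001111
∂h/∂y = (304.52 − 304.57) / (-50 − 0) = +0.001000
Flow direction (−∇h) has components (-0.001111 E, -0.001000 N).
Azimuth = atan2(E, N) = atan2(-0.001111, -0.001000) = 228.0° ≈ 228°.

228°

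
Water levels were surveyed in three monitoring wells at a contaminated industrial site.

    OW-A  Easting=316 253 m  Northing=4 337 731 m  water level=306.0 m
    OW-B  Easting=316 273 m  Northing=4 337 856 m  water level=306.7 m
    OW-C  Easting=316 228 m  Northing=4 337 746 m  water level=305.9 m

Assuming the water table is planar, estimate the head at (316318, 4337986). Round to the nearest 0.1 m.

307.6 m

Taking OW-A as reference: OW-B−OW-A = (20, 125, +0.7); OW-C−OW-A = (-25, 15, -0.1).
Determinant of the coordinate differences = 20·15 − (-25)·125 = 3425.
∂h/∂x = [(+0.7)·15 − (-0.1)·125] / 3425 = +0.006715
∂h/∂y = [20·(-0.1) − (-25)·(+0.7)] / 3425 = +0.004526
h(316318, 4337986) = 306.0 + (+0.006715)·(65) + (+0.004526)·(255) = 306.0 +0.436 +1.154 = 307.591 m.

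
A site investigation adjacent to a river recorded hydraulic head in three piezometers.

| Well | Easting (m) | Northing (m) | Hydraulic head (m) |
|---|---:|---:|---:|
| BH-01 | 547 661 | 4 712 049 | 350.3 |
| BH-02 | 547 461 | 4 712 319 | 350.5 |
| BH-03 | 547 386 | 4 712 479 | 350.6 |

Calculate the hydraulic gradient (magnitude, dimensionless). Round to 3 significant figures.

Taking BH-01 as reference: BH-02−BH-01 = (-200, 270, +0.2); BH-03−BH-01 = (-275, 430, +0.3).
Determinant of the coordinate differences = (-200)·430 − (-275)·270 = -11750.
∂h/∂x = [(+0.2)·430 − (+0.3)·270] / -11750 = -0.0004255
∂h/∂y = [(-200)·(+0.3) − (-275)·(+0.2)] / -11750 = +0.0004255
|∇h| = √(-0.0004255² + 0.0004255²) = 0.0006017

0.000602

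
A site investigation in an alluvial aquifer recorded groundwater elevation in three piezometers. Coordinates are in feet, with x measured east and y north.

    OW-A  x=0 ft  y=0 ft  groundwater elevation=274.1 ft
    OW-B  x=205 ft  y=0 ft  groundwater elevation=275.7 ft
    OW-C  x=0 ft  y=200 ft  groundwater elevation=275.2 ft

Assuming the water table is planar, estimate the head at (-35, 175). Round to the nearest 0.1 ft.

274.8 ft

∂h/∂x = (275.7 − 274.1) / (205 − 0) = +0.007805
∂h/∂y = (275.2 − 274.1) / (200 − 0) = +0.005500
h(-35, 175) = 274.1 + (+0.007805)·(-35) + (+0.005500)·(175) = 274.1 -0.273 +0.962 = 274.789 ft.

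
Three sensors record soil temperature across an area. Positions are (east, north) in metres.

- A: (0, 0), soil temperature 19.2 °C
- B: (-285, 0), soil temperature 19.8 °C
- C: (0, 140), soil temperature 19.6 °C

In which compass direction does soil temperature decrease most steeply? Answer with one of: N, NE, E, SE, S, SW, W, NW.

SE

∂T/∂x = (19.8 − 19.2) / (-285 − 0) = -0.002105
∂T/∂y = (19.6 − 19.2) / (140 − 0) = +0.002857
Steepest decrease is along −∇f = (+0.002105 E, -0.002857 N) → southeast.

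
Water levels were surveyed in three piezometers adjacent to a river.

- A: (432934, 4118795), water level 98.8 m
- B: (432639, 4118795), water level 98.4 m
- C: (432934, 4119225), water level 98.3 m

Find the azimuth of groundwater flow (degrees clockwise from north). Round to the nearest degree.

311°

∂h/∂x = (98.4 − 98.8) / (432639 − 432934) = +0.001356
∂h/∂y = (98.3 − 98.8) / (4119225 − 4118795) = -0.001163
Flow direction (−∇h) has components (-0.001356 E, +0.001163 N).
Azimuth = atan2(E, N) = atan2(-0.001356, +0.001163) = 310.6° ≈ 311°.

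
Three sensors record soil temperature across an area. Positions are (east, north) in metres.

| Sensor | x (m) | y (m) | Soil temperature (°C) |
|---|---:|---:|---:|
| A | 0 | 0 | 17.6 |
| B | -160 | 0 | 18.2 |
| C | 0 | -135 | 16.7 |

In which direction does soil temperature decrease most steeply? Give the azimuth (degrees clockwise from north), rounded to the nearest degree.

∂T/∂x = (18.2 − 17.6) / (-160 − 0) = -0.003750
∂T/∂y = (16.7 − 17.6) / (-135 − 0) = +0.006667
Steepest decrease is along −∇f: components (+0.003750 E, -0.006667 N).
Azimuth = atan2(+0.003750, -0.006667) = 150.6° ≈ 151°.

151°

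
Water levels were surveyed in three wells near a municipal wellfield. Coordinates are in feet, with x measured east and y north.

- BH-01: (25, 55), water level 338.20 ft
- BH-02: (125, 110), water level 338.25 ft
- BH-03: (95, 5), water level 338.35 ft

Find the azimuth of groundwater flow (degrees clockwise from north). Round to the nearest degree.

Three-point gradient (reference BH-01): Δ to BH-02 = (100, 55, +0.05), Δ to BH-03 = (70, -50, +0.15).
∂h/∂x = +0.001215, ∂h/∂y = -0.001299 (det = -8850).
Flow direction (−∇h) has components (-0.001215 E, +0.001299 N).
Azimuth = atan2(E, N) = atan2(-0.001215, +0.001299) = 316.9° ≈ 317°.

317°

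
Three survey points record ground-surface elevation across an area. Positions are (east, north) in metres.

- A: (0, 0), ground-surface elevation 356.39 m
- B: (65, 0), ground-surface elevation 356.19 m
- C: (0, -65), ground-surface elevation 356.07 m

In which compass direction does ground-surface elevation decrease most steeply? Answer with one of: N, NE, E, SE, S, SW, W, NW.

∂z/∂x = (356.19 − 356.39) / (65 − 0) = -0.003077
∂z/∂y = (356.07 − 356.39) / (-65 − 0) = +0.004923
Steepest decrease is along −∇f = (+0.003077 E, -0.004923 N) → southeast.

SE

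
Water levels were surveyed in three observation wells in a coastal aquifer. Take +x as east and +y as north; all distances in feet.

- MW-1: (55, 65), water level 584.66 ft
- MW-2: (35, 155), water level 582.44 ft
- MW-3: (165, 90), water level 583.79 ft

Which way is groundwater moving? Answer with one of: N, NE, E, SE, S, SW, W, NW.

With h = a·x + b·y + c and MW-1 as origin, the differences give:
  (-20)·a + 90·b = -2.22
  110·a + 25·b = -0.87
Eliminate b (×25 and ×90, subtract): -10400·a = 22.800 → a = ∂h/∂x = -0.002192
Back-substitute: b = ∂h/∂y = -0.02515.
Flow = −∇h = (+0.002192 east, +0.02515 north), which points north.

N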